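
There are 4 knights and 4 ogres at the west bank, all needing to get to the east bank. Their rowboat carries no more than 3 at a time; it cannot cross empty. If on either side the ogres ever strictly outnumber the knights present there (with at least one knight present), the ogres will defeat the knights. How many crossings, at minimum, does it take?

Counting alone: each trip to the east bank takes at most 3 across and each return brings at least 1 back, so after t trips out (and t−1 returns) at most 3t − (t−1) of the 8 are across; that first reaches 8 at t = 4, so at least 7 crossings are needed.
The safety rule pushes this higher. Following every safe sequence of crossings, the most of the 8 that can be at the east bank as the rowboat arrives there on crossing 7 is 7 — never all 8.
So no plan with fewer than 9 crossings exists, and this one achieves 9:
1. 2 ogres → the east bank.  (the west bank: 4K 2O; the east bank: 0K 2O)
2. 1 ogre ← the west bank.  (the west bank: 4K 3O; the east bank: 0K 1O)
3. 3 ogres → the east bank.  (the west bank: 4K 0O; the east bank: 0K 4O)
4. 1 ogre ← the west bank.  (the west bank: 4K 1O; the east bank: 0K 3O)
5. 3 knights → the east bank.  (the west bank: 1K 1O; the east bank: 3K 3O)
6. 1 knight and 1 ogre ← the west bank.  (the west bank: 2K 2O; the east bank: 2K 2O)
7. 2 knights → the east bank.  (the west bank: 0K 2O; the east bank: 4K 2O)
8. 1 ogre ← the west bank.  (the west bank: 0K 3O; the east bank: 4K 1O)
9. 3 ogres → the east bank.  (the west bank: 0K 0O; the east bank: 4K 4O)

9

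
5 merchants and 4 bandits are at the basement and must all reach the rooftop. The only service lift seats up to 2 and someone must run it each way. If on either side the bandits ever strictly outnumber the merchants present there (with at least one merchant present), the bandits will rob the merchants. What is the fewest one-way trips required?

Counting alone: each trip to the rooftop takes at most 2 across and each return brings at least 1 back, so after t trips out (and t−1 returns) at most 2t − (t−1) of the 9 are across; that first reaches 9 at t = 8, so at least 15 crossings are needed.
The plan below uses exactly 15 crossings, so it is optimal:
1. 2 bandits → the rooftop.  (the basement: 5M 2B; the rooftop: 0M 2B)
2. 1 bandit ← the basement.  (the basement: 5M 3B; the rooftop: 0M 1B)
3. 2 bandits → the rooftop.  (the basement: 5M 1B; the rooftop: 0M 3B)
4. 1 bandit ← the basement.  (the basement: 5M 2B; the rooftop: 0M 2B)
5. 2 merchants → the rooftop.  (the basement: 3M 2B; the rooftop: 2M 2B)
6. 1 bandit ← the basement.  (the basement: 3M 3B; the rooftop: 2M 1B)
7. 1 merchant and 1 bandit → the rooftop.  (the basement: 2M 2B; the rooftop: 3M 2B)
8. 1 merchant ← the basement.  (the basement: 3M 2B; the rooftop: 2M 2B)
9. 1 merchant and 1 bandit → the rooftop.  (the basement: 2M 1B; the rooftop: 3M 3B)
10. 1 bandit ← the basement.  (the basement: 2M 2B; the rooftop: 3M 2B)
11. 1 merchant and 1 bandit → the rooftop.  (the basement: 1M 1B; the rooftop: 4M 3B)
12. 1 merchant ← the basement.  (the basement: 2M 1B; the rooftop: 3M 3B)
13. 1 merchant and 1 bandit → the rooftop.  (the basement: 1M 0B; the rooftop: 4M 4B)
14. 1 bandit ← the basement.  (the basement: 1M 1B; the rooftop: 4M 3B)
15. 1 merchant and 1 bandit → the rooftop.  (the basement: 0M 0B; the rooftop: 5M 4B)

15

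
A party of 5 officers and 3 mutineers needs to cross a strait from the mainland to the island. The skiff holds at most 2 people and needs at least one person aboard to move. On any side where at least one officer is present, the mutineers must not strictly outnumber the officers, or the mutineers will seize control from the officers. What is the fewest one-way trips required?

Counting alone: each trip to the island takes at most 2 across and each return brings at least 1 back, so after t trips out (and t−1 returns) at most 2t − (t−1) of the 8 are across; that first reaches 8 at t = 7, so at least 13 crossings are needed.
The plan below uses exactly 13 crossings, so it is optimal:
1. 2 mutineers → the island.  (the mainland: 5O 1M; the island: 0O 2M)
2. 1 mutineer ← the mainland.  (the mainland: 5O 2M; the island: 0O 1M)
3. 2 mutineers → the island.  (the mainland: 5O 0M; the island: 0O 3M)
4. 1 mutineer ← the mainland.  (the mainland: 5O 1M; the island: 0O 2M)
5. 2 officers → the island.  (the mainland: 3O 1M; the island: 2O 2M)
6. 1 mutineer ← the mainland.  (the mainland: 3O 2M; the island: 2O 1M)
7. 1 officer and 1 mutineer → the island.  (the mainland: 2O 1M; the island: 3O 2M)
8. 1 mutineer ← the mainland.  (the mainland: 2O 2M; the island: 3O 1M)
9. 2 mutineers → the island.  (the mainland: 2O 0M; the island: 3O 3M)
10. 1 mutineer ← the mainland.  (the mainland: 2O 1M; the island: 3O 2M)
11. 1 officer and 1 mutineer → the island.  (the mainland: 1O 0M; the island: 4O 3M)
12. 1 mutineer ← the mainland.  (the mainland: 1O 1M; the island: 4O 2M)
13. 1 officer and 1 mutineer → the island.  (the mainland: 0O 0M; the island: 5O 3M)

13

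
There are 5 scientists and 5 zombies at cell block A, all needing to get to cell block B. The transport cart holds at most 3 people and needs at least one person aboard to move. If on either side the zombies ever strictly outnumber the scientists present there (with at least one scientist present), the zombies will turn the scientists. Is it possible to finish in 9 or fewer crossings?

Counting alone: each trip to cell block B takes at most 3 across and each return brings at least 1 back, so after t trips out (and t−1 returns) at most 3t − (t−1) of the 10 are across; that first reaches 10 at t = 5, so at least 9 crossings are needed.
The safety rule pushes this higher. Following every safe sequence of crossings, the most of the 10 that can be at cell block B as the transport cart arrives there on crossing 9 is 9 — never all 10.
So the move cannot be finished within 9 crossings. (The shortest complete plan takes 11:)
1. 2 zombies → cell block B.  (cell block A: 5S 3Z; cell block B: 0S 2Z)
2. 1 zombie ← cell block A.  (cell block A: 5S 4Z; cell block B: 0S 1Z)
3. 3 zombies → cell block B.  (cell block A: 5S 1Z; cell block B: 0S 4Z)
4. 1 zombie ← cell block A.  (cell block A: 5S 2Z; cell block B: 0S 3Z)
5. 3 scientists → cell block B.  (cell block A: 2S 2Z; cell block B: 3S 3Z)
6. 1 scientist and 1 zombie ← cell block A.  (cell block A: 3S 3Z; cell block B: 2S 2Z)
7. 3 scientists → cell block B.  (cell block A: 0S 3Z; cell block B: 5S 2Z)
8. 1 zombie ← cell block A.  (cell block A: 0S 4Z; cell block B: 5S 1Z)
9. 2 zombies → cell block B.  (cell block A: 0S 2Z; cell block B: 5S 3Z)
10. 1 zombie ← cell block A.  (cell block A: 0S 3Z; cell block B: 5S 2Z)
11. 3 zombies → cell block B.  (cell block A: 0S 0Z; cell block B: 5S 5Z)

No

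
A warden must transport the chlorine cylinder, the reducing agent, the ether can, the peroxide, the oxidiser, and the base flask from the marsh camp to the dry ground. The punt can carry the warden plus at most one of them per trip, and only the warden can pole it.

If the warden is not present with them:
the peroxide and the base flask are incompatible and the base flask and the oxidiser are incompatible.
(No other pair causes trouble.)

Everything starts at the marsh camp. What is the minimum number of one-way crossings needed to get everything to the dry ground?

Counting alone: the warden can take at most 1 across per trip to the dry ground, so moving all 6 needs at least 6 loaded trips out, with a return between consecutive ones — at least 11 crossings.
The safety rule pushes this higher. Following every safe sequence of crossings, the most of the 6 that can be at the dry ground as the punt arrives there on crossing 11 is 5 — never all 6.
So no plan with fewer than 13 crossings exists, and this one achieves 13:
1. Warden goes to the dry ground with the base flask.
2. Warden goes back to the marsh camp alone.
3. Warden goes to the dry ground with the chlorine cylinder.
4. Warden goes back to the marsh camp alone.
5. Warden goes to the dry ground with the reducing agent.
6. Warden goes back to the marsh camp alone.
7. Warden goes to the dry ground with the ether can.
8. Warden goes back to the marsh camp alone.
9. Warden goes to the dry ground with the peroxide.
10. Warden goes back to the marsh camp with the base flask.
11. Warden goes to the dry ground with the oxidiser.
12. Warden goes back to the marsh camp alone.
13. Warden goes to the dry ground with the base flask.

13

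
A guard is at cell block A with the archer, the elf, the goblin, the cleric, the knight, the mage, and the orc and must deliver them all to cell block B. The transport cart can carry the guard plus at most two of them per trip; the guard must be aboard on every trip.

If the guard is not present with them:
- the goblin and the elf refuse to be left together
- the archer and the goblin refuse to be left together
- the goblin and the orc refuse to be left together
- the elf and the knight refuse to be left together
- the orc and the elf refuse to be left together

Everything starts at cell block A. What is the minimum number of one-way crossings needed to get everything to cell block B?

11

Counting alone: the guard can take at most 2 across per trip to cell block B, so moving all 7 needs at least 4 loaded trips out, with a return between consecutive ones — at least 7 crossings.
The safety rule pushes this higher. Following every safe sequence of crossings, the most of the 7 that can be at cell block B as the transport cart arrives there on crossings 7, 9 is 5, 6 respectively — never all 7.
So no plan with fewer than 11 crossings exists, and this one achieves 11:
1. Guard goes to cell block B with the elf and the goblin.
2. Guard goes back to cell block A with the elf.
3. Guard goes to cell block B with the archer and the elf.
4. Guard goes back to cell block A with the goblin.
5. Guard goes to cell block B with the cleric and the goblin.
6. Guard goes back to cell block A with the goblin.
7. Guard goes to cell block B with the goblin and the mage.
8. Guard goes back to cell block A with the goblin.
9. Guard goes to cell block B with the knight and the orc.
10. Guard goes back to cell block A with the elf.
11. Guard goes to cell block B with the elf and the goblin.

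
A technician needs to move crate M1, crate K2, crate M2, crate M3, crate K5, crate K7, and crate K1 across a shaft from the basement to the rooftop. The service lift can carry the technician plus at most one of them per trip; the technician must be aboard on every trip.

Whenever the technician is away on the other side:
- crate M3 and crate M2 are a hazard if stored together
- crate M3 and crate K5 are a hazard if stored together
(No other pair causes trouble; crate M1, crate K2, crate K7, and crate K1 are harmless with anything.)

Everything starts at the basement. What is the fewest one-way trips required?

15

Counting alone: the technician can take at most 1 across per trip to the rooftop, so moving all 7 needs at least 7 loaded trips out, with a return between consecutive ones — at least 13 crossings.
The safety rule pushes this higher. Following every safe sequence of crossings, the most of the 7 that can be at the rooftop as the service lift arrives there on crossing 13 is 6 — never all 7.
So no plan with fewer than 15 crossings exists, and this one achieves 15:
1. Technician goes to the rooftop with crate M3.
2. Technician goes back to the basement alone.
3. Technician goes to the rooftop with crate M1.
4. Technician goes back to the basement alone.
5. Technician goes to the rooftop with crate K2.
6. Technician goes back to the basement alone.
7. Technician goes to the rooftop with crate M2.
8. Technician goes back to the basement with crate M3.
9. Technician goes to the rooftop with crate K5.
10. Technician goes back to the basement alone.
11. Technician goes to the rooftop with crate K7.
12. Technician goes back to the basement alone.
13. Technician goes to the rooftop with crate K1.
14. Technician goes back to the basement alone.
15. Technician goes to the rooftop with crate M3.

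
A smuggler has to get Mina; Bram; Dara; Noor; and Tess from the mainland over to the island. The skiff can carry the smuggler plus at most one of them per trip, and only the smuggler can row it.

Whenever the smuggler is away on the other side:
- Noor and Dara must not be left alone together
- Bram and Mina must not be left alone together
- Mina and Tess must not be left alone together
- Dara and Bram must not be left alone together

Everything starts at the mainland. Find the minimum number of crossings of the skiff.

Whatever the first load, the items left behind include a forbidden pair without the smuggler. No opening move is safe, so no plan exists.

impossible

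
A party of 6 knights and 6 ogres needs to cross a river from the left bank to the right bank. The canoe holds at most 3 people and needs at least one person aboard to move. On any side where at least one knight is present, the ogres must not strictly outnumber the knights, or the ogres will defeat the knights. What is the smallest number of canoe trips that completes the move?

Following every safe sequence of crossings from the start, the most of the 12 that can be at the right bank as the canoe arrives there on crossings 1, 3, 5 is 3, 5, 6 respectively; the best ever achieved is 6 of 12.
From crossing 7 on, no configuration arises that was not already reachable earlier: only 17 distinct safe configurations (who is on which side, and where the canoe is) can ever be reached, none of them has everyone across, and every continuation just revisits them. They are: 0 knights + 0 ogres across (canoe back at the start); 0 knights + 1 ogre across (canoe there); 0 knights + 1 ogre across (canoe back at the start); 0 knights + 2 ogres across (canoe there); 0 knights + 2 ogres across (canoe back at the start); 0 knights + 3 ogres across (canoe there); 0 knights + 3 ogres across (canoe back at the start); 0 knights + 4 ogres across (canoe there); 0 knights + 4 ogres across (canoe back at the start); 0 knights + 5 ogres across (canoe there); 0 knights + 5 ogres across (canoe back at the start); 0 knights + 6 ogres across (canoe there); 1 knight + 1 ogre across (canoe there); 1 knight + 1 ogre across (canoe back at the start); 2 knights + 2 ogres across (canoe there); 2 knights + 2 ogres across (canoe back at the start); 3 knights + 3 ogres across (canoe there). So no valid plan exists.

impossible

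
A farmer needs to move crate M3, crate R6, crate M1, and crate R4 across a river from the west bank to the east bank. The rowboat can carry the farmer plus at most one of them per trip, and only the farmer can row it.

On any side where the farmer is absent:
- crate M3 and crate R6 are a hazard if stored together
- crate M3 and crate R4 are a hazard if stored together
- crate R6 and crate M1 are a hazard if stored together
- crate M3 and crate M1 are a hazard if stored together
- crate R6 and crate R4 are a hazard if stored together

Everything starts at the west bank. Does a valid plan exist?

Whatever the first load, the items left behind include a forbidden pair without the farmer. No opening move is safe, so no plan exists.

No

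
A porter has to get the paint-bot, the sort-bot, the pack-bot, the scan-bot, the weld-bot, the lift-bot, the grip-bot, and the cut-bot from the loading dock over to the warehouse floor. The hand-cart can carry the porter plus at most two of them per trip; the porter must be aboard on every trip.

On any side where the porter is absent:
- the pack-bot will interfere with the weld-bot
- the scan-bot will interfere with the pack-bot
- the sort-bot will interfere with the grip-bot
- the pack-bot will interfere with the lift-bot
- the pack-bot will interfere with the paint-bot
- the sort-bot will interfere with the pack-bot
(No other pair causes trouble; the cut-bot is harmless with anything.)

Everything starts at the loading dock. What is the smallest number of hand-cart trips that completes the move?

Counting alone: the porter can take at most 2 across per trip to the warehouse floor, so moving all 8 needs at least 4 loaded trips out, with a return between consecutive ones — at least 7 crossings.
The safety rule pushes this higher. Following every safe sequence of crossings, the most of the 8 that can be at the warehouse floor as the hand-cart arrives there on crossings 7, 9 is 6, 7 respectively — never all 8.
So no plan with fewer than 11 crossings exists, and this one achieves 11:
1. Porter goes to the warehouse floor with the pack-bot and the sort-bot.
2. Porter goes back to the loading dock with the sort-bot.
3. Porter goes to the warehouse floor with the paint-bot and the sort-bot.
4. Porter goes back to the loading dock with the pack-bot.
5. Porter goes to the warehouse floor with the pack-bot and the scan-bot.
6. Porter goes back to the loading dock with the pack-bot.
7. Porter goes to the warehouse floor with the pack-bot and the weld-bot.
8. Porter goes back to the loading dock with the pack-bot.
9. Porter goes to the warehouse floor with the cut-bot and the lift-bot.
10. Porter goes back to the loading dock alone.
11. Porter goes to the warehouse floor with the grip-bot and the pack-bot.

11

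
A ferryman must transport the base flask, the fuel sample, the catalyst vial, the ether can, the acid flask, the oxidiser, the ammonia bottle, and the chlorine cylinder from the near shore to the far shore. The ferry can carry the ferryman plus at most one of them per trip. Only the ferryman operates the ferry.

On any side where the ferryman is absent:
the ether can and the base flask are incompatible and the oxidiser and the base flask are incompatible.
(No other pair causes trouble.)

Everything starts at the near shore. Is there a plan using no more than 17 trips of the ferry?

Yes

Yes — this plan uses 17 crossings (≤ 17):
1. Ferryman goes to the far shore with the base flask.
2. Ferryman goes back to the near shore alone.
3. Ferryman goes to the far shore with the fuel sample.
4. Ferryman goes back to the near shore alone.
5. Ferryman goes to the far shore with the catalyst vial.
6. Ferryman goes back to the near shore alone.
7. Ferryman goes to the far shore with the ether can.
8. Ferryman goes back to the near shore with the base flask.
9. Ferryman goes to the far shore with the oxidiser.
10. Ferryman goes back to the near shore alone.
11. Ferryman goes to the far shore with the acid flask.
12. Ferryman goes back to the near shore alone.
13. Ferryman goes to the far shore with the ammonia bottle.
14. Ferryman goes back to the near shore alone.
15. Ferryman goes to the far shore with the chlorine cylinder.
16. Ferryman goes back to the near shore alone.
17. Ferryman goes to the far shore with the base flask.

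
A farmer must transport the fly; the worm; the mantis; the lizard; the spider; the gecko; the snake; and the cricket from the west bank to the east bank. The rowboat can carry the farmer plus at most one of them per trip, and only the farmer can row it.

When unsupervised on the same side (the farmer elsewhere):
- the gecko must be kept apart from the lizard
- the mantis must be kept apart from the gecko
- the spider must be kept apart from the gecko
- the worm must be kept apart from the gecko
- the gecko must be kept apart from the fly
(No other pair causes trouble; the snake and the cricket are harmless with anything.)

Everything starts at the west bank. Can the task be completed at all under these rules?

Following every safe sequence of crossings from the start, the most of the 8 that can be at the east bank as the rowboat arrives there on crossings 1, 3, 5, 7 is 1, 2, 3, 4 respectively; the best ever achieved is 4 of 8.
From crossing 9 on, no configuration arises that was not already reachable earlier: only 52 distinct safe configurations (who is on which side, and where the rowboat is) can ever be reached, none of them has everyone across, and every continuation just revisits them. So no valid plan exists.

No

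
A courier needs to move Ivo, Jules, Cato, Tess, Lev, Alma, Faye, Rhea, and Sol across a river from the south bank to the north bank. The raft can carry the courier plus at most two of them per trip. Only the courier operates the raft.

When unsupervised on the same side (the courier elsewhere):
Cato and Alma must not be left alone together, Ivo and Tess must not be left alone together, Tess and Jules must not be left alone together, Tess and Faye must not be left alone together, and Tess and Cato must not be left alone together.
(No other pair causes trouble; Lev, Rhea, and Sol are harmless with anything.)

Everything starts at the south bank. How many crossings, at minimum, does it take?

Counting alone: the courier can take at most 2 across per trip to the north bank, so moving all 9 needs at least 5 loaded trips out, with a return between consecutive ones — at least 9 crossings.
The safety rule pushes this higher. Following every safe sequence of crossings, the most of the 9 that can be at the north bank as the raft arrives there on crossing 9 is 8 — never all 9.
So no plan with fewer than 11 crossings exists, and this one achieves 11:
1. Courier goes to the north bank with Cato and Tess.  [the south bank: Alma, Faye, Ivo, Jules, Lev, Rhea, Sol | the north bank: Cato, Tess]
2. Courier goes back to the south bank with Cato.  [the south bank: Alma, Cato, Faye, Ivo, Jules, Lev, Rhea, Sol | the north bank: Tess]
3. Courier goes to the north bank with Cato and Ivo.  [the south bank: Alma, Faye, Jules, Lev, Rhea, Sol | the north bank: Cato, Ivo, Tess]
4. Courier goes back to the south bank with Tess.  [the south bank: Alma, Faye, Jules, Lev, Rhea, Sol, Tess | the north bank: Cato, Ivo]
5. Courier goes to the north bank with Jules and Tess.  [the south bank: Alma, Faye, Lev, Rhea, Sol | the north bank: Cato, Ivo, Jules, Tess]
6. Courier goes back to the south bank with Tess.  [the south bank: Alma, Faye, Lev, Rhea, Sol, Tess | the north bank: Cato, Ivo, Jules]
7. Courier goes to the north bank with Faye and Lev.  [the south bank: Alma, Rhea, Sol, Tess | the north bank: Cato, Faye, Ivo, Jules, Lev]
8. Courier goes back to the south bank alone.  [the south bank: Alma, Rhea, Sol, Tess | the north bank: Cato, Faye, Ivo, Jules, Lev]
9. Courier goes to the north bank with Rhea and Sol.  [the south bank: Alma, Tess | the north bank: Cato, Faye, Ivo, Jules, Lev, Rhea, Sol]
10. Courier goes back to the south bank alone.  [the south bank: Alma, Tess | the north bank: Cato, Faye, Ivo, Jules, Lev, Rhea, Sol]
11. Courier goes to the north bank with Alma and Tess.  [the south bank: — | the north bank: Alma, Cato, Faye, Ivo, Jules, Lev, Rhea, Sol, Tess]

11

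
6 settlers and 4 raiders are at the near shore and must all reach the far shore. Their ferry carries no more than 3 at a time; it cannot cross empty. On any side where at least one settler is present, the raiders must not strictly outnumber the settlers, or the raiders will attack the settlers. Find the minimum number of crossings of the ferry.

Counting alone: each trip to the far shore takes at most 3 across and each return brings at least 1 back, so after t trips out (and t−1 returns) at most 3t − (t−1) of the 10 are across; that first reaches 10 at t = 5, so at least 9 crossings are needed.
The plan below uses exactly 9 crossings, so it is optimal:
1. 2 raiders → the far shore.  (the near shore: 6S 2R; the far shore: 0S 2R)
2. 1 raider ← the near shore.  (the near shore: 6S 3R; the far shore: 0S 1R)
3. 3 raiders → the far shore.  (the near shore: 6S 0R; the far shore: 0S 4R)
4. 1 raider ← the near shore.  (the near shore: 6S 1R; the far shore: 0S 3R)
5. 3 settlers → the far shore.  (the near shore: 3S 1R; the far shore: 3S 3R)
6. 1 raider ← the near shore.  (the near shore: 3S 2R; the far shore: 3S 2R)
7. 1 settler and 2 raiders → the far shore.  (the near shore: 2S 0R; the far shore: 4S 4R)
8. 1 raider ← the near shore.  (the near shore: 2S 1R; the far shore: 4S 3R)
9. 2 settlers and 1 raider → the far shore.  (the near shore: 0S 0R; the far shore: 6S 4R)

9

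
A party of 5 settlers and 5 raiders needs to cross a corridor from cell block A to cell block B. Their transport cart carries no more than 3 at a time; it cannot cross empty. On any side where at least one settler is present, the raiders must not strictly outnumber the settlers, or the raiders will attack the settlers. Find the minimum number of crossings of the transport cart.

11

Counting alone: each trip to cell block B takes at most 3 across and each return brings at least 1 back, so after t trips out (and t−1 returns) at most 3t − (t−1) of the 10 are across; that first reaches 10 at t = 5, so at least 9 crossings are needed.
The safety rule pushes this higher. Following every safe sequence of crossings, the most of the 10 that can be at cell block B as the transport cart arrives there on crossing 9 is 9 — never all 10.
So no plan with fewer than 11 crossings exists, and this one achieves 11:
1. 2 raiders → cell block B.  (cell block A: 5S 3R; cell block B: 0S 2R)
2. 1 raider ← cell block A.  (cell block A: 5S 4R; cell block B: 0S 1R)
3. 3 raiders → cell block B.  (cell block A: 5S 1R; cell block B: 0S 4R)
4. 1 raider ← cell block A.  (cell block A: 5S 2R; cell block B: 0S 3R)
5. 3 settlers → cell block B.  (cell block A: 2S 2R; cell block B: 3S 3R)
6. 1 settler and 1 raider ← cell block A.  (cell block A: 3S 3R; cell block B: 2S 2R)
7. 3 settlers → cell block B.  (cell block A: 0S 3R; cell block B: 5S 2R)
8. 1 raider ← cell block A.  (cell block A: 0S 4R; cell block B: 5S 1R)
9. 2 raiders → cell block B.  (cell block A: 0S 2R; cell block B: 5S 3R)
10. 1 raider ← cell block A.  (cell block A: 0S 3R; cell block B: 5S 2R)
11. 3 raiders → cell block B.  (cell block A: 0S 0R; cell block B: 5S 5R)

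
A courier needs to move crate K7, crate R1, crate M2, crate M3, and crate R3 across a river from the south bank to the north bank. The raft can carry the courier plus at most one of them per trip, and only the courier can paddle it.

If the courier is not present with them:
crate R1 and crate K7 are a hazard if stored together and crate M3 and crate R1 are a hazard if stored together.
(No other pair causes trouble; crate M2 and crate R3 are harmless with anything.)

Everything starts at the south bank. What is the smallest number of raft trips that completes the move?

11

Counting alone: the courier can take at most 1 across per trip to the north bank, so moving all 5 needs at least 5 loaded trips out, with a return between consecutive ones — at least 9 crossings.
The safety rule pushes this higher. Following every safe sequence of crossings, the most of the 5 that can be at the north bank as the raft arrives there on crossing 9 is 4 — never all 5.
So no plan with fewer than 11 crossings exists, and this one achieves 11:
1. Courier goes to the north bank with crate R1.
2. Courier goes back to the south bank alone.
3. Courier goes to the north bank with crate K7.
4. Courier goes back to the south bank with crate R1.
5. Courier goes to the north bank with crate M3.
6. Courier goes back to the south bank alone.
7. Courier goes to the north bank with crate M2.
8. Courier goes back to the south bank alone.
9. Courier goes to the north bank with crate R3.
10. Courier goes back to the south bank alone.
11. Courier goes to the north bank with crate R1.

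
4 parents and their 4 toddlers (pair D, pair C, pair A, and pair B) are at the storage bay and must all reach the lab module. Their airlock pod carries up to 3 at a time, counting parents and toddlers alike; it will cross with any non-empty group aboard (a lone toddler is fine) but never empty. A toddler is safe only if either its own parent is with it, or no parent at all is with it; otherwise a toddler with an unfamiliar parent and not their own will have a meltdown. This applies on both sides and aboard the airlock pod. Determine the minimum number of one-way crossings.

Counting alone: each trip to the lab module takes at most 3 across and each return brings at least 1 back, so after t trips out (and t−1 returns) at most 3t − (t−1) of the 8 are across; that first reaches 8 at t = 4, so at least 7 crossings are needed.
The safety rule pushes this higher. Following every safe sequence of crossings, the most of the 8 that can be at the lab module as the airlock pod arrives there on crossing 7 is 7 — never all 8.
So no plan with fewer than 9 crossings exists, and this one achieves 9:
1. parent D and toddler D cross → the lab module.
2. parent D crosses ← the storage bay.
3. parent C, parent D, and toddler C cross → the lab module.
4. parent D and toddler D cross ← the storage bay.
5. parent A, parent B, and parent D cross → the lab module.
6. toddler C crosses ← the storage bay.
7. toddler C and toddler D cross → the lab module.
8. toddler D crosses ← the storage bay.
9. toddler A, toddler B, and toddler D cross → the lab module.

9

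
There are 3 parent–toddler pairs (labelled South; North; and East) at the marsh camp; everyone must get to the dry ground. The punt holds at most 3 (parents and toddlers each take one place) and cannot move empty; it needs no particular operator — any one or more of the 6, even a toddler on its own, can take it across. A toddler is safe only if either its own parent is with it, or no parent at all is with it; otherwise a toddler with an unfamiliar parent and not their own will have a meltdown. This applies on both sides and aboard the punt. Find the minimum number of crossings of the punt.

Counting alone: each trip to the dry ground takes at most 3 across and each return brings at least 1 back, so after t trips out (and t−1 returns) at most 3t − (t−1) of the 6 are across; that first reaches 6 at t = 3, so at least 5 crossings are needed.
The plan below uses exactly 5 crossings, so it is optimal:
1. parent South and toddler South cross → the dry ground.
2. parent South crosses ← the marsh camp.
3. parent East, parent North, and parent South cross → the dry ground.
4. toddler South crosses ← the marsh camp.
5. toddler East, toddler North, and toddler South cross → the dry ground.

5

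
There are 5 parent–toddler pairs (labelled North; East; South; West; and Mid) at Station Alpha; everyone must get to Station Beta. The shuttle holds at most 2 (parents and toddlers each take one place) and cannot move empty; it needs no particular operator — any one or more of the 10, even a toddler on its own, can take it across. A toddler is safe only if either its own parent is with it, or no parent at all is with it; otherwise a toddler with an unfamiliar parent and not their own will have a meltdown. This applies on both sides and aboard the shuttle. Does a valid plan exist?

No

Following every safe sequence of crossings from the start, the most of the 10 that can be at Station Beta as the shuttle arrives there on crossings 1, 3, 5, 7 is 2, 3, 4, 5 respectively; the best ever achieved is 5 of 10.
From crossing 9 on, no configuration arises that was not already reachable earlier: only 82 distinct safe configurations (who is on which side, and where the shuttle is) can ever be reached, none of them has everyone across, and every continuation just revisits them. So no valid plan exists.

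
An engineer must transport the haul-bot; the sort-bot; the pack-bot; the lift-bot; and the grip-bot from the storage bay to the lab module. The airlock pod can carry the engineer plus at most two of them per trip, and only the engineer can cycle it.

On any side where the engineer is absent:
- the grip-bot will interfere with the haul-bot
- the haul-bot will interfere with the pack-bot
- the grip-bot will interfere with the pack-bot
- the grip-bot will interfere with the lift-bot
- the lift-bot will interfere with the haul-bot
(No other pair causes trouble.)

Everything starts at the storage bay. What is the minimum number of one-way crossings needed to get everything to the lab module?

7

Counting alone: the engineer can take at most 2 across per trip to the lab module, so moving all 5 needs at least 3 loaded trips out, with a return between consecutive ones — at least 5 crossings.
The safety rule pushes this higher. Following every safe sequence of crossings, the most of the 5 that can be at the lab module as the airlock pod arrives there on crossing 5 is 4 — never all 5.
So no plan with fewer than 7 crossings exists, and this one achieves 7:
1. Engineer goes to the lab module with the grip-bot and the haul-bot.  [the storage bay: the lift-bot, the pack-bot, the sort-bot | the lab module: the grip-bot, the haul-bot]
2. Engineer goes back to the storage bay with the haul-bot.  [the storage bay: the haul-bot, the lift-bot, the pack-bot, the sort-bot | the lab module: the grip-bot]
3. Engineer goes to the lab module with the haul-bot and the sort-bot.  [the storage bay: the lift-bot, the pack-bot | the lab module: the grip-bot, the haul-bot, the sort-bot]
4. Engineer goes back to the storage bay with the haul-bot.  [the storage bay: the haul-bot, the lift-bot, the pack-bot | the lab module: the grip-bot, the sort-bot]
5. Engineer goes to the lab module with the lift-bot and the pack-bot.  [the storage bay: the haul-bot | the lab module: the grip-bot, the lift-bot, the pack-bot, the sort-bot]
6. Engineer goes back to the storage bay with the grip-bot.  [the storage bay: the grip-bot, the haul-bot | the lab module: the lift-bot, the pack-bot, the sort-bot]
7. Engineer goes to the lab module with the grip-bot and the haul-bot.  [the storage bay: — | the lab module: the grip-bot, the haul-bot, the lift-bot, the pack-bot, the sort-bot]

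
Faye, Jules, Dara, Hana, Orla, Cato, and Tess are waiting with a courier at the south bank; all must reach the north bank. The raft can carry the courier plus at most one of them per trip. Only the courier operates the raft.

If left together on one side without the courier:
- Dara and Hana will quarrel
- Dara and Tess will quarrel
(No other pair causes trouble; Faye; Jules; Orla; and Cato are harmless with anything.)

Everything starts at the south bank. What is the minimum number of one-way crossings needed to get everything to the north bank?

15

Counting alone: the courier can take at most 1 across per trip to the north bank, so moving all 7 needs at least 7 loaded trips out, with a return between consecutive ones — at least 13 crossings.
The safety rule pushes this higher. Following every safe sequence of crossings, the most of the 7 that can be at the north bank as the raft arrives there on crossing 13 is 6 — never all 7.
So no plan with fewer than 15 crossings exists, and this one achieves 15:
1. Courier goes to the north bank with Dara.  [the south bank: Cato, Faye, Hana, Jules, Orla, Tess | the north bank: Dara]
2. Courier goes back to the south bank alone.  [the south bank: Cato, Faye, Hana, Jules, Orla, Tess | the north bank: Dara]
3. Courier goes to the north bank with Faye.  [the south bank: Cato, Hana, Jules, Orla, Tess | the north bank: Dara, Faye]
4. Courier goes back to the south bank alone.  [the south bank: Cato, Hana, Jules, Orla, Tess | the north bank: Dara, Faye]
5. Courier goes to the north bank with Jules.  [the south bank: Cato, Hana, Orla, Tess | the north bank: Dara, Faye, Jules]
6. Courier goes back to the south bank alone.  [the south bank: Cato, Hana, Orla, Tess | the north bank: Dara, Faye, Jules]
7. Courier goes to the north bank with Hana.  [the south bank: Cato, Orla, Tess | the north bank: Dara, Faye, Hana, Jules]
8. Courier goes back to the south bank with Dara.  [the south bank: Cato, Dara, Orla, Tess | the north bank: Faye, Hana, Jules]
9. Courier goes to the north bank with Tess.  [the south bank: Cato, Dara, Orla | the north bank: Faye, Hana, Jules, Tess]
10. Courier goes back to the south bank alone.  [the south bank: Cato, Dara, Orla | the north bank: Faye, Hana, Jules, Tess]
11. Courier goes to the north bank with Orla.  [the south bank: Cato, Dara | the north bank: Faye, Hana, Jules, Orla, Tess]
12. Courier goes back to the south bank alone.  [the south bank: Cato, Dara | the north bank: Faye, Hana, Jules, Orla, Tess]
13. Courier goes to the north bank with Cato.  [the south bank: Dara | the north bank: Cato, Faye, Hana, Jules, Orla, Tess]
14. Courier goes back to the south bank alone.  [the south bank: Dara | the north bank: Cato, Faye, Hana, Jules, Orla, Tess]
15. Courier goes to the north bank with Dara.  [the south bank: — | the north bank: Cato, Dara, Faye, Hana, Jules, Orla, Tess]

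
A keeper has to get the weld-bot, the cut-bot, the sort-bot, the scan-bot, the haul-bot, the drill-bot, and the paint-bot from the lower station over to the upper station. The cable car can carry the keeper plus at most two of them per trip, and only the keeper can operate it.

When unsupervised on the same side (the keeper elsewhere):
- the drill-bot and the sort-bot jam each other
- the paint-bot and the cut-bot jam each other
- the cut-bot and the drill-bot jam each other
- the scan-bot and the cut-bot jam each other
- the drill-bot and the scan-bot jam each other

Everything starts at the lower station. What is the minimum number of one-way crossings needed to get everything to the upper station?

Counting alone: the keeper can take at most 2 across per trip to the upper station, so moving all 7 needs at least 4 loaded trips out, with a return between consecutive ones — at least 7 crossings.
The safety rule pushes this higher. Following every safe sequence of crossings, the most of the 7 that can be at the upper station as the cable car arrives there on crossings 7, 9 is 5, 6 respectively — never all 7.
So no plan with fewer than 11 crossings exists, and this one achieves 11:
1. Keeper goes to the upper station with the cut-bot and the drill-bot.
2. Keeper goes back to the lower station with the cut-bot.
3. Keeper goes to the upper station with the cut-bot and the weld-bot.
4. Keeper goes back to the lower station with the cut-bot.
5. Keeper goes to the upper station with the cut-bot and the sort-bot.
6. Keeper goes back to the lower station with the drill-bot.
7. Keeper goes to the upper station with the haul-bot and the scan-bot.
8. Keeper goes back to the lower station with the cut-bot.
9. Keeper goes to the upper station with the cut-bot and the paint-bot.
10. Keeper goes back to the lower station with the cut-bot.
11. Keeper goes to the upper station with the cut-bot and the drill-bot.

11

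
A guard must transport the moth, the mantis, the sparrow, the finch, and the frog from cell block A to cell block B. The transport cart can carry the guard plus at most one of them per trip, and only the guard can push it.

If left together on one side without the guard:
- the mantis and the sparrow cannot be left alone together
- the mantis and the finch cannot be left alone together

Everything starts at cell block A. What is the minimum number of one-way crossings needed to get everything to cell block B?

Counting alone: the guard can take at most 1 across per trip to cell block B, so moving all 5 needs at least 5 loaded trips out, with a return between consecutive ones — at least 9 crossings.
The safety rule pushes this higher. Following every safe sequence of crossings, the most of the 5 that can be at cell block B as the transport cart arrives there on crossing 9 is 4 — never all 5.
So no plan with fewer than 11 crossings exists, and this one achieves 11:
1. Guard goes to cell block B with the mantis.
2. Guard goes back to cell block A alone.
3. Guard goes to cell block B with the moth.
4. Guard goes back to cell block A alone.
5. Guard goes to cell block B with the sparrow.
6. Guard goes back to cell block A with the mantis.
7. Guard goes to cell block B with the finch.
8. Guard goes back to cell block A alone.
9. Guard goes to cell block B with the frog.
10. Guard goes back to cell block A alone.
11. Guard goes to cell block B with the mantis.

11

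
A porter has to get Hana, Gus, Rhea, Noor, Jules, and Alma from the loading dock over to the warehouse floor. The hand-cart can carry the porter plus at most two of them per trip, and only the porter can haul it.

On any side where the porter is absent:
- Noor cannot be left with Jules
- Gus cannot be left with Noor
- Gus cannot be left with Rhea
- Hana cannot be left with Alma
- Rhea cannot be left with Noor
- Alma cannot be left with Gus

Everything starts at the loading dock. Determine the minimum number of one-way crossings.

impossible

Whatever the first load, the items left behind include a forbidden pair without the porter. No opening move is safe, so no plan exists.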